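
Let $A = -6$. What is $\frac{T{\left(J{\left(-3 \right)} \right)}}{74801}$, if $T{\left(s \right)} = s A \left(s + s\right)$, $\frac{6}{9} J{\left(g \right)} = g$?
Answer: $- \frac{243}{74801} \approx -0.0032486$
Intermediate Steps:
$J{\left(g \right)} = \frac{3 g}{2}$
$T{\left(s \right)} = - 12 s^{2}$ ($T{\left(s \right)} = s \left(-6\right) \left(s + s\right) = - 6 s 2 s = - 12 s^{2}$)
$\frac{T{\left(J{\left(-3 \right)} \right)}}{74801} = \frac{\left(-12\right) \left(\frac{3}{2} \left(-3\right)\right)^{2}}{74801} = - 12 \left(- \frac{9}{2}\right)^{2} \cdot \frac{1}{74801} = \left(-12\right) \frac{81}{4} \cdot \frac{1}{74801} = \left(-243\right) \frac{1}{74801} = - \frac{243}{74801}$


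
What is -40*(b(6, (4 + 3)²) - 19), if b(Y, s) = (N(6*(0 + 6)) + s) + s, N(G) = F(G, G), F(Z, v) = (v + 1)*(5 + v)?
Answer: -63840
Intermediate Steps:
F(Z, v) = (1 + v)*(5 + v)
N(G) = 5 + G² + 6*G
b(Y, s) = 1517 + 2*s (b(Y, s) = ((5 + (6*(0 + 6))² + 6*(6*(0 + 6))) + s) + s = ((5 + (6*6)² + 6*(6*6)) + s) + s = ((5 + 36² + 6*36) + s) + s = ((5 + 1296 + 216) + s) + s = (1517 + s) + s = 1517 + 2*s)
-40*(b(6, (4 + 3)²) - 19) = -40*((1517 + 2*(4 + 3)²) - 19) = -40*((1517 + 2*7²) - 19) = -40*((1517 + 2*49) - 19) = -40*((1517 + 98) - 19) = -40*(1615 - 19) = -40*1596 = -63840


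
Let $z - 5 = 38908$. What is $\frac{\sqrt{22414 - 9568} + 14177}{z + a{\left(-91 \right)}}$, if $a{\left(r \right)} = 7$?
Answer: $\frac{14177}{38920} + \frac{\sqrt{12846}}{38920} \approx 0.36717$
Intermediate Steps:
$z = 38913$ ($z = 5 + 38908 = 38913$)
$\frac{\sqrt{22414 - 9568} + 14177}{z + a{\left(-91 \right)}} = \frac{\sqrt{22414 - 9568} + 14177}{38913 + 7} = \frac{\sqrt{12846} + 14177}{38920} = \left(14177 + \sqrt{12846}\right) \frac{1}{38920} = \frac{14177}{38920} + \frac{\sqrt{12846}}{38920}$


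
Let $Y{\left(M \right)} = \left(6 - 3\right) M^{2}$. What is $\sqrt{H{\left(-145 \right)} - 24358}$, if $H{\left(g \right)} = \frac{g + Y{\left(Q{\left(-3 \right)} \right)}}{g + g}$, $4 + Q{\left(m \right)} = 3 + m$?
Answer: $\frac{i \sqrt{2048479670}}{290} \approx 156.07 i$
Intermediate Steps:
$Q{\left(m \right)} = -1 + m$ ($Q{\left(m \right)} = -4 + \left(3 + m\right) = -1 + m$)
$Y{\left(M \right)} = 3 M^{2}$
$H{\left(g \right)} = \frac{48 + g}{2 g}$ ($H{\left(g \right)} = \frac{g + 3 \left(-1 - 3\right)^{2}}{g + g} = \frac{g + 3 \left(-4\right)^{2}}{2 g} = \left(g + 3 \cdot 16\right) \frac{1}{2 g} = \left(g + 48\right) \frac{1}{2 g} = \left(48 + g\right) \frac{1}{2 g} = \frac{48 + g}{2 g}$)
$\sqrt{H{\left(-145 \right)} - 24358} = \sqrt{\frac{48 - 145}{2 \left(-145\right)} - 24358} = \sqrt{\frac{1}{2} \left(- \frac{1}{145}\right) \left(-97\right) - 24358} = \sqrt{\frac{97}{290} - 24358} = \sqrt{- \frac{7063723}{290}} = \frac{i \sqrt{2048479670}}{290}$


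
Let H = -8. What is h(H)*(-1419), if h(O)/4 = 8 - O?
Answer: -90816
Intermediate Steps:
h(O) = 32 - 4*O (h(O) = 4*(8 - O) = 32 - 4*O)
h(H)*(-1419) = (32 - 4*(-8))*(-1419) = (32 + 32)*(-1419) = 64*(-1419) = -90816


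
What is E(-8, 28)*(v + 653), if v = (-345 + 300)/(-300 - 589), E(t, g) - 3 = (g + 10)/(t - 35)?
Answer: 7547306/5461 ≈ 1382.0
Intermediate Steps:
E(t, g) = 3 + (10 + g)/(-35 + t) (E(t, g) = 3 + (g + 10)/(t - 35) = 3 + (10 + g)/(-35 + t))
v = 45/889 (v = -45/(-889) = -45*(-1/889) = 45/889 ≈ 0.050619)
E(-8, 28)*(v + 653) = ((-95 + 28 + 3*(-8))/(-35 - 8))*(45/889 + 653) = ((-95 + 28 - 24)/(-43))*(580562/889) = -1/43*(-91)*(580562/889) = (91/43)*(580562/889) = 7547306/5461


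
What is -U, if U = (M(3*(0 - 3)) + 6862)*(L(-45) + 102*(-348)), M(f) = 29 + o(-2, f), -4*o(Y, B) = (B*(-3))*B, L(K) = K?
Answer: 988288587/4 ≈ 2.4707e+8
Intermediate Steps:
o(Y, B) = 3*B**2/4 (o(Y, B) = -B*(-3)*B/4 = -(-3*B)*B/4 = -(-3)*B**2/4 = 3*B**2/4)
M(f) = 29 + 3*f**2/4
U = -988288587/4 (U = ((29 + 3*(3*(0 - 3))**2/4) + 6862)*(-45 + 102*(-348)) = ((29 + 3*(3*(-3))**2/4) + 6862)*(-45 - 35496) = ((29 + (3/4)*(-9)**2) + 6862)*(-35541) = ((29 + (3/4)*81) + 6862)*(-35541) = ((29 + 243/4) + 6862)*(-35541) = (359/4 + 6862)*(-35541) = (27807/4)*(-35541) = -988288587/4 ≈ -2.4707e+8)
-U = -1*(-988288587/4) = 988288587/4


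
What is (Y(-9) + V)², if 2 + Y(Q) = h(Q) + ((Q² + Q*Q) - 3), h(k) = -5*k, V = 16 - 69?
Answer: 22201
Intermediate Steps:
V = -53
Y(Q) = -5 - 5*Q + 2*Q² (Y(Q) = -2 + (-5*Q + ((Q² + Q*Q) - 3)) = -2 + (-5*Q + ((Q² + Q²) - 3)) = -2 + (-5*Q + (2*Q² - 3)) = -2 + (-5*Q + (-3 + 2*Q²)) = -2 + (-3 - 5*Q + 2*Q²) = -5 - 5*Q + 2*Q²)
(Y(-9) + V)² = ((-5 - 5*(-9) + 2*(-9)²) - 53)² = ((-5 + 45 + 2*81) - 53)² = ((-5 + 45 + 162) - 53)² = (202 - 53)² = 149² = 22201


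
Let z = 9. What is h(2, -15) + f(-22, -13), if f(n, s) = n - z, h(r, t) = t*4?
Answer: -91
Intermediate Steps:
h(r, t) = 4*t
f(n, s) = -9 + n (f(n, s) = n - 1*9 = n - 9 = -9 + n)
h(2, -15) + f(-22, -13) = 4*(-15) + (-9 - 22) = -60 - 31 = -91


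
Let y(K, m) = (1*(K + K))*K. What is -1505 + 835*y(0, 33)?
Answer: -1505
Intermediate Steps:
y(K, m) = 2*K² (y(K, m) = (1*(2*K))*K = (2*K)*K = 2*K²)
-1505 + 835*y(0, 33) = -1505 + 835*(2*0²) = -1505 + 835*(2*0) = -1505 + 835*0 = -1505 + 0 = -1505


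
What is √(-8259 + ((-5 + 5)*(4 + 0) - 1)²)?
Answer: I*√8258 ≈ 90.874*I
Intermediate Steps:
√(-8259 + ((-5 + 5)*(4 + 0) - 1)²) = √(-8259 + (0*4 - 1)²) = √(-8259 + (0 - 1)²) = √(-8259 + (-1)²) = √(-8259 + 1) = √(-8258) = I*√8258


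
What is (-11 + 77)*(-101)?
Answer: -6666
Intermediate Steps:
(-11 + 77)*(-101) = 66*(-101) = -6666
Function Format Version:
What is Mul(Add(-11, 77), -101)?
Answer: -6666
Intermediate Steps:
Mul(Add(-11, 77), -101) = Mul(66, -101) = -6666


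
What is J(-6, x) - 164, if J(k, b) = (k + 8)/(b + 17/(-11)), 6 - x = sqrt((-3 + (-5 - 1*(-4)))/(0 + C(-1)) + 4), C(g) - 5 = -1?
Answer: -166577/1019 + 121*sqrt(3)/1019 ≈ -163.27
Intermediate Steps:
C(g) = 4 (C(g) = 5 - 1 = 4)
x = 6 - sqrt(3) (x = 6 - sqrt((-3 + (-5 - 1*(-4)))/(0 + 4) + 4) = 6 - sqrt((-3 + (-5 + 4))/4 + 4) = 6 - sqrt((-3 - 1)*(1/4) + 4) = 6 - sqrt(-4*1/4 + 4) = 6 - sqrt(-1 + 4) = 6 - sqrt(3) ≈ 4.2680)
J(k, b) = (8 + k)/(-17/11 + b) (J(k, b) = (8 + k)/(b + 17*(-1/11)) = (8 + k)/(b - 17/11) = (8 + k)/(-17/11 + b))
J(-6, x) - 164 = 11*(8 - 6)/(-17 + 11*(6 - sqrt(3))) - 164 = 11*2/(-17 + (66 - 11*sqrt(3))) - 164 = 11*2/(49 - 11*sqrt(3)) - 164 = 22/(49 - 11*sqrt(3)) - 164 = -164 + 22/(49 - 11*sqrt(3))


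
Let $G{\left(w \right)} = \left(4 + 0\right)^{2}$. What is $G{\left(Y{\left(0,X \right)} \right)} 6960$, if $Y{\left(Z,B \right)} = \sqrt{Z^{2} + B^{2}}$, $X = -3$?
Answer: $111360$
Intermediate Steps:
$Y{\left(Z,B \right)} = \sqrt{B^{2} + Z^{2}}$
$G{\left(w \right)} = 16$ ($G{\left(w \right)} = 4^{2} = 16$)
$G{\left(Y{\left(0,X \right)} \right)} 6960 = 16 \cdot 6960 = 111360$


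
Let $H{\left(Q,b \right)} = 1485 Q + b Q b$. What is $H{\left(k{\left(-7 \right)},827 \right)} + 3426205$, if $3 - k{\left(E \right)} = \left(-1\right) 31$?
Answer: $26730281$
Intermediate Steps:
$k{\left(E \right)} = 34$ ($k{\left(E \right)} = 3 - \left(-1\right) 31 = 3 - -31 = 3 + 31 = 34$)
$H{\left(Q,b \right)} = 1485 Q + Q b^{2}$ ($H{\left(Q,b \right)} = 1485 Q + Q b b = 1485 Q + Q b^{2}$)
$H{\left(k{\left(-7 \right)},827 \right)} + 3426205 = 34 \left(1485 + 827^{2}\right) + 3426205 = 34 \left(1485 + 683929\right) + 3426205 = 34 \cdot 685414 + 3426205 = 23304076 + 3426205 = 26730281$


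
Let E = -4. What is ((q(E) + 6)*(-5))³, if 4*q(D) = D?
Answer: -15625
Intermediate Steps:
q(D) = D/4
((q(E) + 6)*(-5))³ = (((¼)*(-4) + 6)*(-5))³ = ((-1 + 6)*(-5))³ = (5*(-5))³ = (-25)³ = -15625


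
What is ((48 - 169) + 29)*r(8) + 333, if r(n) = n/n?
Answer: 241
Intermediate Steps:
r(n) = 1
((48 - 169) + 29)*r(8) + 333 = ((48 - 169) + 29)*1 + 333 = (-121 + 29)*1 + 333 = -92*1 + 333 = -92 + 333 = 241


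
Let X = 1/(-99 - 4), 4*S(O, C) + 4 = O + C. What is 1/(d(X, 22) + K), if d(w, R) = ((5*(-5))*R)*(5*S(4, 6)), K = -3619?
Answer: -1/7744 ≈ -0.00012913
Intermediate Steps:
S(O, C) = -1 + C/4 + O/4 (S(O, C) = -1 + (O + C)/4 = -1 + (C + O)/4 = -1 + (C/4 + O/4) = -1 + C/4 + O/4)
X = -1/103 (X = 1/(-103) = -1/103 ≈ -0.0097087)
d(w, R) = -375*R/2 (d(w, R) = ((5*(-5))*R)*(5*(-1 + (¼)*6 + (¼)*4)) = (-25*R)*(5*(-1 + 3/2 + 1)) = (-25*R)*(5*(3/2)) = -25*R*(15/2) = -375*R/2)
1/(d(X, 22) + K) = 1/(-375/2*22 - 3619) = 1/(-4125 - 3619) = 1/(-7744) = -1/7744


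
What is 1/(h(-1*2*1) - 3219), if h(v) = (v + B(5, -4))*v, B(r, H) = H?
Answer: -1/3207 ≈ -0.00031182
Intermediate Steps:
h(v) = v*(-4 + v) (h(v) = (v - 4)*v = (-4 + v)*v = v*(-4 + v))
1/(h(-1*2*1) - 3219) = 1/((-1*2*1)*(-4 - 1*2*1) - 3219) = 1/((-2*1)*(-4 - 2*1) - 3219) = 1/(-2*(-4 - 2) - 3219) = 1/(-2*(-6) - 3219) = 1/(12 - 3219) = 1/(-3207) = -1/3207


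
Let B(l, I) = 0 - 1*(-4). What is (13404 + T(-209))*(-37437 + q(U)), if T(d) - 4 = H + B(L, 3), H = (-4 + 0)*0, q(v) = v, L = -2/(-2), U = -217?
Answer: -505015448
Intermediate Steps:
L = 1 (L = -2*(-½) = 1)
B(l, I) = 4 (B(l, I) = 0 + 4 = 4)
H = 0 (H = -4*0 = 0)
T(d) = 8 (T(d) = 4 + (0 + 4) = 4 + 4 = 8)
(13404 + T(-209))*(-37437 + q(U)) = (13404 + 8)*(-37437 - 217) = 13412*(-37654) = -505015448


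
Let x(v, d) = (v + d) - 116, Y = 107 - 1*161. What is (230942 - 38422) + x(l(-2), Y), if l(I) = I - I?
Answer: 192350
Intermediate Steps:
l(I) = 0
Y = -54 (Y = 107 - 161 = -54)
x(v, d) = -116 + d + v (x(v, d) = (d + v) - 116 = -116 + d + v)
(230942 - 38422) + x(l(-2), Y) = (230942 - 38422) + (-116 - 54 + 0) = 192520 - 170 = 192350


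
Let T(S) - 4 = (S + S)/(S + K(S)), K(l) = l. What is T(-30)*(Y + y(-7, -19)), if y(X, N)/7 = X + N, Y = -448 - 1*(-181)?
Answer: -2245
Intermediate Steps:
Y = -267 (Y = -448 + 181 = -267)
y(X, N) = 7*N + 7*X (y(X, N) = 7*(X + N) = 7*(N + X) = 7*N + 7*X)
T(S) = 5 (T(S) = 4 + (S + S)/(S + S) = 4 + (2*S)/((2*S)) = 4 + (2*S)*(1/(2*S)) = 4 + 1 = 5)
T(-30)*(Y + y(-7, -19)) = 5*(-267 + (7*(-19) + 7*(-7))) = 5*(-267 + (-133 - 49)) = 5*(-267 - 182) = 5*(-449) = -2245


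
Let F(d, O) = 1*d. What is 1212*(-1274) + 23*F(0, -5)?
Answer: -1544088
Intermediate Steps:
F(d, O) = d
1212*(-1274) + 23*F(0, -5) = 1212*(-1274) + 23*0 = -1544088 + 0 = -1544088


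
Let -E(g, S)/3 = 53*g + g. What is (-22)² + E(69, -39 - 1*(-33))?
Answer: -10694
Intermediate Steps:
E(g, S) = -162*g (E(g, S) = -3*(53*g + g) = -162*g)
(-22)² + E(69, -39 - 1*(-33)) = (-22)² - 162*69 = 484 - 11178 = -10694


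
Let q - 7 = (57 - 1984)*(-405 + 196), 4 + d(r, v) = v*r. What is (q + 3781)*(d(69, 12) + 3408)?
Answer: 1720439192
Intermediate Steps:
d(r, v) = -4 + r*v (d(r, v) = -4 + v*r = -4 + r*v)
q = 402750 (q = 7 + (57 - 1984)*(-405 + 196) = 7 - 1927*(-209) = 7 + 402743 = 402750)
(q + 3781)*(d(69, 12) + 3408) = (402750 + 3781)*((-4 + 69*12) + 3408) = 406531*((-4 + 828) + 3408) = 406531*(824 + 3408) = 406531*4232 = 1720439192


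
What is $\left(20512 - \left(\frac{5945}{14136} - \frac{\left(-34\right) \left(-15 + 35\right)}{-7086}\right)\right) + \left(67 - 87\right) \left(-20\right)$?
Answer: $\frac{349112390827}{16694616} \approx 20912.0$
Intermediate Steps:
$\left(20512 - \left(\frac{5945}{14136} - \frac{\left(-34\right) \left(-15 + 35\right)}{-7086}\right)\right) + \left(67 - 87\right) \left(-20\right) = \left(20512 - \left(\frac{5945}{14136} - \left(-34\right) 20 \left(- \frac{1}{7086}\right)\right)\right) - -400 = \left(20512 - \frac{5418965}{16694616}\right) + 400 = \frac{342434544427}{16694616} + 400 = \frac{349112390827}{16694616}$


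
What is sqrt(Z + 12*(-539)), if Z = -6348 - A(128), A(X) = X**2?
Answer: 20*I*sqrt(73) ≈ 170.88*I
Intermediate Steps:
Z = -22732 (Z = -6348 - 1*128**2 = -6348 - 1*16384 = -6348 - 16384 = -22732)
sqrt(Z + 12*(-539)) = sqrt(-22732 + 12*(-539)) = sqrt(-22732 - 6468) = sqrt(-29200) = 20*I*sqrt(73)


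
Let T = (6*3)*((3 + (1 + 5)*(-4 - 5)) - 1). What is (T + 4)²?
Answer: 868624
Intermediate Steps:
T = -936 (T = 18*((3 + 6*(-9)) - 1) = 18*((3 - 54) - 1) = 18*(-51 - 1) = 18*(-52) = -936)
(T + 4)² = (-936 + 4)² = (-932)² = 868624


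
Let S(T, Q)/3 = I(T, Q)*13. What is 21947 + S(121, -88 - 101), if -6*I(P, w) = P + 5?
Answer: 21128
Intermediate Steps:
I(P, w) = -⅚ - P/6 (I(P, w) = -(P + 5)/6 = -(5 + P)/6 = -⅚ - P/6)
S(T, Q) = -65/2 - 13*T/2 (S(T, Q) = 3*((-⅚ - T/6)*13) = 3*(-65/6 - 13*T/6) = -65/2 - 13*T/2)
21947 + S(121, -88 - 101) = 21947 + (-65/2 - 13/2*121) = 21947 + (-65/2 - 1573/2) = 21947 - 819 = 21128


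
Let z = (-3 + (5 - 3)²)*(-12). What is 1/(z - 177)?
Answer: -1/189 ≈ -0.0052910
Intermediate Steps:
z = -12 (z = (-3 + 2²)*(-12) = (-3 + 4)*(-12) = 1*(-12) = -12)
1/(z - 177) = 1/(-12 - 177) = 1/(-189) = -1/189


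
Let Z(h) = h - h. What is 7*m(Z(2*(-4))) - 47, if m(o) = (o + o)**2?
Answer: -47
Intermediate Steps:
Z(h) = 0
m(o) = 4*o**2 (m(o) = (2*o)**2 = 4*o**2)
7*m(Z(2*(-4))) - 47 = 7*(4*0**2) - 47 = 7*(4*0) - 47 = 7*0 - 47 = 0 - 47 = -47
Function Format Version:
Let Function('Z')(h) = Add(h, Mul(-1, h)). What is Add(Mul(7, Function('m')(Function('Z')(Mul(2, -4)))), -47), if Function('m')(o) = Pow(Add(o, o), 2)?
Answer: -47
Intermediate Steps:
Function('Z')(h) = 0
Function('m')(o) = Mul(4, Pow(o, 2)) (Function('m')(o) = Pow(Mul(2, o), 2) = Mul(4, Pow(o, 2)))
Add(Mul(7, Function('m')(Function('Z')(Mul(2, -4)))), -47) = Add(Mul(7, Mul(4, Pow(0, 2))), -47) = Add(Mul(7, Mul(4, 0)), -47) = Add(Mul(7, 0), -47) = Add(0, -47) = -47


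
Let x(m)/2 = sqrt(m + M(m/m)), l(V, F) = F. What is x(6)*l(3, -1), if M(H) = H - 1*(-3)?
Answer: -2*sqrt(10) ≈ -6.3246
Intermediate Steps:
M(H) = 3 + H (M(H) = H + 3 = 3 + H)
x(m) = 2*sqrt(4 + m) (x(m) = 2*sqrt(m + (3 + m/m)) = 2*sqrt(m + (3 + 1)) = 2*sqrt(m + 4) = 2*sqrt(4 + m))
x(6)*l(3, -1) = (2*sqrt(4 + 6))*(-1) = (2*sqrt(10))*(-1) = -2*sqrt(10)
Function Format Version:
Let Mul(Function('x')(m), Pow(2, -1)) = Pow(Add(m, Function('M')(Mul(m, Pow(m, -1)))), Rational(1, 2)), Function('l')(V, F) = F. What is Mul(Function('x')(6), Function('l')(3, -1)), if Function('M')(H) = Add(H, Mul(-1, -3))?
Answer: Mul(-2, Pow(10, Rational(1, 2))) ≈ -6.3246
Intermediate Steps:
Function('M')(H) = Add(3, H) (Function('M')(H) = Add(H, 3) = Add(3, H))
Function('x')(m) = Mul(2, Pow(Add(4, m), Rational(1, 2))) (Function('x')(m) = Mul(2, Pow(Add(m, Add(3, Mul(m, Pow(m, -1)))), Rational(1, 2))) = Mul(2, Pow(Add(m, Add(3, 1)), Rational(1, 2))) = Mul(2, Pow(Add(m, 4), Rational(1, 2))) = Mul(2, Pow(Add(4, m), Rational(1, 2))))
Mul(Function('x')(6), Function('l')(3, -1)) = Mul(Mul(2, Pow(Add(4, 6), Rational(1, 2))), -1) = Mul(Mul(2, Pow(10, Rational(1, 2))), -1) = Mul(-2, Pow(10, Rational(1, 2)))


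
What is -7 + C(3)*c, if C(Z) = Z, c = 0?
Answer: -7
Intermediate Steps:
-7 + C(3)*c = -7 + 3*0 = -7 + 0 = -7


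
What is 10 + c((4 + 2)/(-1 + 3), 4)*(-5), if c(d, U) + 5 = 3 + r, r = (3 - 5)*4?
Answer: 60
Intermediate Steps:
r = -8 (r = -2*4 = -8)
c(d, U) = -10 (c(d, U) = -5 + (3 - 8) = -5 - 5 = -10)
10 + c((4 + 2)/(-1 + 3), 4)*(-5) = 10 - 10*(-5) = 10 + 50 = 60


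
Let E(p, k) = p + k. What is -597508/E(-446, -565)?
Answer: 597508/1011 ≈ 591.01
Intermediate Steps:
E(p, k) = k + p
-597508/E(-446, -565) = -597508/(-565 - 446) = -597508/(-1011) = -597508*(-1/1011) = 597508/1011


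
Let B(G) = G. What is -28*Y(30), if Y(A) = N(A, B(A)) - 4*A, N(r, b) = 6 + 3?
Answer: 3108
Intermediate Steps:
N(r, b) = 9
Y(A) = 9 - 4*A
-28*Y(30) = -28*(9 - 4*30) = -28*(9 - 120) = -28*(-111) = 3108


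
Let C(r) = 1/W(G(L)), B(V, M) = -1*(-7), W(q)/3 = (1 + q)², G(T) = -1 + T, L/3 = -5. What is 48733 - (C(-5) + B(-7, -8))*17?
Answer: 32814433/675 ≈ 48614.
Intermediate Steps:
L = -15 (L = 3*(-5) = -15)
W(q) = 3*(1 + q)²
B(V, M) = 7
C(r) = 1/675 (C(r) = 1/(3*(1 + (-1 - 15))²) = 1/(3*(1 - 16)²) = 1/(3*(-15)²) = 1/(3*225) = 1/675)
48733 - (C(-5) + B(-7, -8))*17 = 48733 - (1/675 + 7)*17 = 48733 - 4726*17/675 = 48733 - 1*80342/675 = 48733 - 80342/675 = 32814433/675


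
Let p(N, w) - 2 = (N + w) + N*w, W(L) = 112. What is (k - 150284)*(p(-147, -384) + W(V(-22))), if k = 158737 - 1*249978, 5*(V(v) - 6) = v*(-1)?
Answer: -13532887275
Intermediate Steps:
V(v) = 6 - v/5 (V(v) = 6 + (v*(-1))/5 = 6 + (-v)/5 = 6 - v/5)
k = -91241 (k = 158737 - 249978 = -91241)
p(N, w) = 2 + N + w + N*w (p(N, w) = 2 + ((N + w) + N*w) = 2 + (N + w + N*w) = 2 + N + w + N*w)
(k - 150284)*(p(-147, -384) + W(V(-22))) = (-91241 - 150284)*((2 - 147 - 384 - 147*(-384)) + 112) = -241525*((2 - 147 - 384 + 56448) + 112) = -241525*(55919 + 112) = -241525*56031 = -13532887275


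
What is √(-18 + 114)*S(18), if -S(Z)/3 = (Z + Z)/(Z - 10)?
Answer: -54*√6 ≈ -132.27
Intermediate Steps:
S(Z) = -6*Z/(-10 + Z) (S(Z) = -3*(Z + Z)/(Z - 10) = -3*2*Z/(-10 + Z) = -6*Z/(-10 + Z))
√(-18 + 114)*S(18) = √(-18 + 114)*(-6*18/(-10 + 18)) = √96*(-6*18/8) = (4*√6)*(-6*18*⅛) = (4*√6)*(-27/2) = -54*√6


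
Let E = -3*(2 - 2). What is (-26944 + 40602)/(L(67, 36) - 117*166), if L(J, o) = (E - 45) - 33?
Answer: -6829/9750 ≈ -0.70041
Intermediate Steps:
E = 0 (E = -3*0 = 0)
L(J, o) = -78 (L(J, o) = (0 - 45) - 33 = -45 - 33 = -78)
(-26944 + 40602)/(L(67, 36) - 117*166) = (-26944 + 40602)/(-78 - 117*166) = 13658/(-78 - 19422) = 13658/(-19500) = 13658*(-1/19500) = -6829/9750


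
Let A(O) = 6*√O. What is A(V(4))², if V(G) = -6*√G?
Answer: -432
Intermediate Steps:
A(V(4))² = (6*√(-6*√4))² = (6*√(-6*2))² = (6*√(-12))² = (6*(2*I*√3))² = (12*I*√3)² = -432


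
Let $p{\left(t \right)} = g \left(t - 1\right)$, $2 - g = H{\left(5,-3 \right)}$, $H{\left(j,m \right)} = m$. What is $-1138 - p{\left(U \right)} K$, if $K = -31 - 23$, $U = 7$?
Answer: $482$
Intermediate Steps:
$g = 5$ ($g = 2 - -3 = 2 + 3 = 5$)
$K = -54$ ($K = -31 - 23 = -54$)
$p{\left(t \right)} = -5 + 5 t$ ($p{\left(t \right)} = 5 \left(t - 1\right) = 5 \left(-1 + t\right) = -5 + 5 t$)
$-1138 - p{\left(U \right)} K = -1138 - \left(-5 + 5 \cdot 7\right) \left(-54\right) = -1138 - \left(-5 + 35\right) \left(-54\right) = -1138 - 30 \left(-54\right) = -1138 - -1620 = -1138 + 1620 = 482$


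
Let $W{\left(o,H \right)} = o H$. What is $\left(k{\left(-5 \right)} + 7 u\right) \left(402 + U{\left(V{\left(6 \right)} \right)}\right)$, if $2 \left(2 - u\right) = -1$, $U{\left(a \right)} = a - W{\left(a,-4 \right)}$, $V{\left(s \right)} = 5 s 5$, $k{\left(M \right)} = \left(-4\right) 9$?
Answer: $-21312$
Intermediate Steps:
$k{\left(M \right)} = -36$
$W{\left(o,H \right)} = H o$
$V{\left(s \right)} = 25 s$
$U{\left(a \right)} = 5 a$ ($U{\left(a \right)} = a - - 4 a = a + 4 a = 5 a$)
$u = \frac{5}{2}$ ($u = 2 - - \frac{1}{2} = 2 + \frac{1}{2} = \frac{5}{2} \approx 2.5$)
$\left(k{\left(-5 \right)} + 7 u\right) \left(402 + U{\left(V{\left(6 \right)} \right)}\right) = \left(-36 + 7 \cdot \frac{5}{2}\right) \left(402 + 5 \cdot 25 \cdot 6\right) = \left(-36 + \frac{35}{2}\right) \left(402 + 5 \cdot 150\right) = - \frac{37 \left(402 + 750\right)}{2} = \left(- \frac{37}{2}\right) 1152 = -21312$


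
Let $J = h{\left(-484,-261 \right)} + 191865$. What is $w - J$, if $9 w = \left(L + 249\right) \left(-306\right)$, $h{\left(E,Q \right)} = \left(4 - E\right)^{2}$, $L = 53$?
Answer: $-440277$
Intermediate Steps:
$w = -10268$ ($w = \frac{\left(53 + 249\right) \left(-306\right)}{9} = \frac{302 \left(-306\right)}{9} = \frac{1}{9} \left(-92412\right) = -10268$)
$J = 430009$ ($J = \left(-4 - 484\right)^{2} + 191865 = \left(-488\right)^{2} + 191865 = 238144 + 191865 = 430009$)
$w - J = -10268 - 430009 = -440277$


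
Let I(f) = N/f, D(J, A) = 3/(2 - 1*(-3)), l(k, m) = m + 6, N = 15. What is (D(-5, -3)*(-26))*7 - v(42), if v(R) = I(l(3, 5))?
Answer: -6081/55 ≈ -110.56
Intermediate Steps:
l(k, m) = 6 + m
D(J, A) = 3/5 (D(J, A) = 3/(2 + 3) = 3/5)
I(f) = 15/f
v(R) = 15/11 (v(R) = 15/(6 + 5) = 15/11)
(D(-5, -3)*(-26))*7 - v(42) = ((3/5)*(-26))*7 - 1*15/11 = -78/5*7 - 15/11 = -546/5 - 15/11 = -6081/55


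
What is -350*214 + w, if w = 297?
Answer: -74603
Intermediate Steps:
-350*214 + w = -350*214 + 297 = -74900 + 297 = -74603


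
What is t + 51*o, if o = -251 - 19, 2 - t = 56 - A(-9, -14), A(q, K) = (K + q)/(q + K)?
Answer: -13823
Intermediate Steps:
A(q, K) = 1 (A(q, K) = (K + q)/(K + q) = 1)
t = -53 (t = 2 - (56 - 1*1) = 2 - (56 - 1) = 2 - 1*55 = 2 - 55 = -53)
o = -270
t + 51*o = -53 + 51*(-270) = -53 - 13770 = -13823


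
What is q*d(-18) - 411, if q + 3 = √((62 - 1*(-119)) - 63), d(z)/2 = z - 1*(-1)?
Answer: -309 - 34*√118 ≈ -678.33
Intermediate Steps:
d(z) = 2 + 2*z (d(z) = 2*(z - 1*(-1)) = 2*(z + 1) = 2*(1 + z) = 2 + 2*z)
q = -3 + √118 (q = -3 + √((62 - 1*(-119)) - 63) = -3 + √((62 + 119) - 63) = -3 + √(181 - 63) = -3 + √118 ≈ 7.8628)
q*d(-18) - 411 = (-3 + √118)*(2 + 2*(-18)) - 411 = (-3 + √118)*(2 - 36) - 411 = (-3 + √118)*(-34) - 411 = (102 - 34*√118) - 411 = -309 - 34*√118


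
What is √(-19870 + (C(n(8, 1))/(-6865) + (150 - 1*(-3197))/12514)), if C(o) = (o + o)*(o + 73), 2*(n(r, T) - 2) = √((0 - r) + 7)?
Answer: √(-36661173970597627920 - 20694911651645*I)/42954305 ≈ 3.9785e-5 - 140.96*I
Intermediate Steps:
n(r, T) = 2 + √(7 - r)/2 (n(r, T) = 2 + √((0 - r) + 7)/2 = 2 + √(-r + 7)/2 = 2 + √(7 - r)/2)
C(o) = 2*o*(73 + o) (C(o) = (2*o)*(73 + o) = 2*o*(73 + o))
√(-19870 + (C(n(8, 1))/(-6865) + (150 - 1*(-3197))/12514)) = √(-19870 + ((2*(2 + √(7 - 1*8)/2)*(73 + (2 + √(7 - 1*8)/2)))/(-6865) + (150 - 1*(-3197))/12514)) = √(-19870 + ((2*(2 + √(7 - 8)/2)*(73 + (2 + √(7 - 8)/2)))*(-1/6865) + (150 + 3197)*(1/12514))) = √(-19870 + ((2*(2 + √(-1)/2)*(73 + (2 + √(-1)/2)))*(-1/6865) + 3347*(1/12514))) = √(-19870 + ((2*(2 + I/2)*(73 + (2 + I/2)))*(-1/6865) + 3347/12514)) = √(-19870 + ((2*(2 + I/2)*(75 + I/2))*(-1/6865) + 3347/12514)) = √(-19870 + (-2*(2 + I/2)*(75 + I/2)/6865 + 3347/12514)) = √(-19870 + (3347/12514 - 2*(2 + I/2)*(75 + I/2)/6865)) = √(-248649833/12514 - 2*(2 + I/2)*(75 + I/2)/6865)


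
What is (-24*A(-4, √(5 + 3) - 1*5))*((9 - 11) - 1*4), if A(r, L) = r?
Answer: -576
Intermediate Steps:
(-24*A(-4, √(5 + 3) - 1*5))*((9 - 11) - 1*4) = (-24*(-4))*((9 - 11) - 1*4) = 96*(-2 - 4) = 96*(-6) = -576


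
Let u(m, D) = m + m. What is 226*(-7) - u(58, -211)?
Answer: -1698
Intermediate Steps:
u(m, D) = 2*m
226*(-7) - u(58, -211) = 226*(-7) - 2*58 = -1582 - 1*116 = -1582 - 116 = -1698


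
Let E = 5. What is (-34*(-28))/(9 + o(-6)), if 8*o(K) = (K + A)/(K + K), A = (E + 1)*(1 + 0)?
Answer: 952/9 ≈ 105.78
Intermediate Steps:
A = 6 (A = (5 + 1)*(1 + 0) = 6*1 = 6)
o(K) = (6 + K)/(16*K) (o(K) = ((K + 6)/(K + K))/8 = ((6 + K)/((2*K)))/8 = ((6 + K)*(1/(2*K)))/8 = ((6 + K)/(2*K))/8 = (6 + K)/(16*K))
(-34*(-28))/(9 + o(-6)) = (-34*(-28))/(9 + (1/16)*(6 - 6)/(-6)) = 952/(9 + (1/16)*(-1/6)*0) = 952/(9 + 0) = 952/9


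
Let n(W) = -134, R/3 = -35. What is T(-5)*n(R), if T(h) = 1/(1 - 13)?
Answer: 67/6 ≈ 11.167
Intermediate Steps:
R = -105 (R = 3*(-35) = -105)
T(h) = -1/12 (T(h) = 1/(-12) = -1/12)
T(-5)*n(R) = -1/12*(-134) = 67/6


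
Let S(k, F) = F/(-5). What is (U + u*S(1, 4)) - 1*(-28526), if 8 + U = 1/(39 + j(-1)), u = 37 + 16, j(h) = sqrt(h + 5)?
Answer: 5837503/205 ≈ 28476.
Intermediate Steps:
j(h) = sqrt(5 + h)
u = 53
S(k, F) = -F/5 (S(k, F) = F*(-1/5) = -F/5)
U = -327/41 (U = -8 + 1/(39 + sqrt(5 - 1)) = -8 + 1/(39 + sqrt(4)) = -8 + 1/(39 + 2) = -8 + 1/41 = -327/41 ≈ -7.9756)
(U + u*S(1, 4)) - 1*(-28526) = (-327/41 + 53*(-1/5*4)) - 1*(-28526) = (-327/41 + 53*(-4/5)) + 28526 = (-327/41 - 212/5) + 28526 = -10327/205 + 28526 = 5837503/205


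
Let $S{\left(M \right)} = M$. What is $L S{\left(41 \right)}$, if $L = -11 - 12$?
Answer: $-943$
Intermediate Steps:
$L = -23$
$L S{\left(41 \right)} = \left(-23\right) 41 = -943$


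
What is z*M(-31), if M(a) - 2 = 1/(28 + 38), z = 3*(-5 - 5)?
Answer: -665/11 ≈ -60.455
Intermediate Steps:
z = -30 (z = 3*(-10) = -30)
M(a) = 133/66 (M(a) = 2 + 1/(28 + 38) = 2 + 1/66 = 133/66)
z*M(-31) = -30*133/66 = -665/11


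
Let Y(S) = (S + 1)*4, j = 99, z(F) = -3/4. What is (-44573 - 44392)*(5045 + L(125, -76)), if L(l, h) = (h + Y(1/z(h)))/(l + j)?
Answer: -12566335905/28 ≈ -4.4880e+8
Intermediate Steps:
z(F) = -¾ (z(F) = -3*¼ = -¾)
Y(S) = 4 + 4*S (Y(S) = (1 + S)*4 = 4 + 4*S)
L(l, h) = (-4/3 + h)/(99 + l) (L(l, h) = (h + (4 + 4/(-¾)))/(l + 99) = (h + (4 + 4*(-4/3)))/(99 + l) = (h + (4 - 16/3))/(99 + l) = (h - 4/3)/(99 + l) = (-4/3 + h)/(99 + l))
(-44573 - 44392)*(5045 + L(125, -76)) = (-44573 - 44392)*(5045 + (-4/3 - 76)/(99 + 125)) = -88965*(5045 - 232/3/224) = -88965*(5045 + (1/224)*(-232/3)) = -88965*(5045 - 29/84) = -88965*423751/84 = -12566335905/28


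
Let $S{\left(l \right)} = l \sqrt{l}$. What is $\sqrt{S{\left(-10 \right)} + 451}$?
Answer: $\sqrt{451 - 10 i \sqrt{10}} \approx 21.25 - 0.74407 i$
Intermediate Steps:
$S{\left(l \right)} = l^{\frac{3}{2}}$
$\sqrt{S{\left(-10 \right)} + 451} = \sqrt{\left(-10\right)^{\frac{3}{2}} + 451} = \sqrt{- 10 i \sqrt{10} + 451} = \sqrt{451 - 10 i \sqrt{10}}$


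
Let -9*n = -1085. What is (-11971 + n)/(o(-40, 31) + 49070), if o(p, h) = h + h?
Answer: -53327/221094 ≈ -0.24120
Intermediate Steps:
n = 1085/9 (n = -⅑*(-1085) = 1085/9 ≈ 120.56)
o(p, h) = 2*h
(-11971 + n)/(o(-40, 31) + 49070) = (-11971 + 1085/9)/(2*31 + 49070) = -106654/(9*(62 + 49070)) = -106654/9/49132 = -106654/9*1/49132 = -53327/221094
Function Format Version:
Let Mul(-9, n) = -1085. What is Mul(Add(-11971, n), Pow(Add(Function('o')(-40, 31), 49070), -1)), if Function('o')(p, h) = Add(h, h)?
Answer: Rational(-53327, 221094) ≈ -0.24120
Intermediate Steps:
n = Rational(1085, 9) (n = Mul(Rational(-1, 9), -1085) = Rational(1085, 9) ≈ 120.56)
Function('o')(p, h) = Mul(2, h)
Mul(Add(-11971, n), Pow(Add(Function('o')(-40, 31), 49070), -1)) = Mul(Add(-11971, Rational(1085, 9)), Pow(Add(Mul(2, 31), 49070), -1)) = Mul(Rational(-106654, 9), Pow(Add(62, 49070), -1)) = Mul(Rational(-106654, 9), Pow(49132, -1)) = Mul(Rational(-106654, 9), Rational(1, 49132)) = Rational(-53327, 221094)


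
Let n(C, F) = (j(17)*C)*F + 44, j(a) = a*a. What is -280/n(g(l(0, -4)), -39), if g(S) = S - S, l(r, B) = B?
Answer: -70/11 ≈ -6.3636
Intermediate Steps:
j(a) = a**2
g(S) = 0
n(C, F) = 44 + 289*C*F (n(C, F) = (17**2*C)*F + 44 = (289*C)*F + 44 = 289*C*F + 44 = 44 + 289*C*F)
-280/n(g(l(0, -4)), -39) = -280/(44 + 289*0*(-39)) = -280/(44 + 0) = -280/44 = -280*1/44 = -70/11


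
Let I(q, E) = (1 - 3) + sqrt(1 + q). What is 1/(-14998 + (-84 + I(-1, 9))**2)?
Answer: -1/7602 ≈ -0.00013154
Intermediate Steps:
I(q, E) = -2 + sqrt(1 + q)
1/(-14998 + (-84 + I(-1, 9))**2) = 1/(-14998 + (-84 + (-2 + sqrt(1 - 1)))**2) = 1/(-14998 + (-84 + (-2 + sqrt(0)))**2) = 1/(-14998 + (-84 + (-2 + 0))**2) = 1/(-14998 + (-84 - 2)**2) = 1/(-14998 + (-86)**2) = 1/(-14998 + 7396) = 1/(-7602) = -1/7602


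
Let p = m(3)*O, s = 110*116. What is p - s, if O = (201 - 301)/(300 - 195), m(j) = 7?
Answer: -38300/3 ≈ -12767.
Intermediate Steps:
O = -20/21 (O = -100/105 = -100*1/105 = -20/21 ≈ -0.95238)
s = 12760
p = -20/3 (p = 7*(-20/21) = -20/3 ≈ -6.6667)
p - s = -20/3 - 1*12760 = -20/3 - 12760 = -38300/3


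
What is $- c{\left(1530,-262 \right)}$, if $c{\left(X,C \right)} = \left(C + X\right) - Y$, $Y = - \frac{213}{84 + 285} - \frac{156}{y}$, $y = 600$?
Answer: $- \frac{7803349}{6150} \approx -1268.8$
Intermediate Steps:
$Y = - \frac{5149}{6150}$ ($Y = - \frac{213}{84 + 285} - \frac{156}{600} = - \frac{213}{369} - \frac{13}{50} = \left(-213\right) \frac{1}{369} - \frac{13}{50} = - \frac{71}{123} - \frac{13}{50} = - \frac{5149}{6150} \approx -0.83724$)
$c{\left(X,C \right)} = \frac{5149}{6150} + C + X$ ($c{\left(X,C \right)} = \left(C + X\right) - - \frac{5149}{6150} = \left(C + X\right) + \frac{5149}{6150} = \frac{5149}{6150} + C + X$)
$- c{\left(1530,-262 \right)} = - (\frac{5149}{6150} - 262 + 1530) = \left(-1\right) \frac{7803349}{6150} = - \frac{7803349}{6150}$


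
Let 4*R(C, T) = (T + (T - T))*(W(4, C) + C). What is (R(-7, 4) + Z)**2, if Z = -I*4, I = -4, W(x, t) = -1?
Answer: 64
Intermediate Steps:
R(C, T) = T*(-1 + C)/4 (R(C, T) = ((T + (T - T))*(-1 + C))/4 = ((T + 0)*(-1 + C))/4 = (T*(-1 + C))/4 = T*(-1 + C)/4)
Z = 16 (Z = -1*(-4)*4 = 4*4 = 16)
(R(-7, 4) + Z)**2 = ((1/4)*4*(-1 - 7) + 16)**2 = ((1/4)*4*(-8) + 16)**2 = (-8 + 16)**2 = 8**2 = 64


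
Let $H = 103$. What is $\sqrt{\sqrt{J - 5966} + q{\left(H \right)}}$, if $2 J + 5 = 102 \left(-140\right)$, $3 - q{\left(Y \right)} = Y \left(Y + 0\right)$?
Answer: $\frac{\sqrt{-42424 + 6 i \sqrt{5826}}}{2} \approx 0.55586 + 102.99 i$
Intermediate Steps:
$q{\left(Y \right)} = 3 - Y^{2}$ ($q{\left(Y \right)} = 3 - Y \left(Y + 0\right) = 3 - Y Y = 3 - Y^{2}$)
$J = - \frac{14285}{2}$ ($J = - \frac{5}{2} + \frac{102 \left(-140\right)}{2} = - \frac{5}{2} + \frac{1}{2} \left(-14280\right) = - \frac{5}{2} - 7140 = - \frac{14285}{2} \approx -7142.5$)
$\sqrt{\sqrt{J - 5966} + q{\left(H \right)}} = \sqrt{\sqrt{- \frac{14285}{2} - 5966} + \left(3 - 103^{2}\right)} = \sqrt{\sqrt{- \frac{26217}{2}} + \left(3 - 10609\right)} = \sqrt{\frac{3 i \sqrt{5826}}{2} + \left(3 - 10609\right)} = \sqrt{\frac{3 i \sqrt{5826}}{2} - 10606} = \sqrt{-10606 + \frac{3 i \sqrt{5826}}{2}}$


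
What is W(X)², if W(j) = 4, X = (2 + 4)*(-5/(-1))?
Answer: 16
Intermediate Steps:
X = 30 (X = 6*(-5*(-1)) = 6*5 = 30)
W(X)² = 4² = 16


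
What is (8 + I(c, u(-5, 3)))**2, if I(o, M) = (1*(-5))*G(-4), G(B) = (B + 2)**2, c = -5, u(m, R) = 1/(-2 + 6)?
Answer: 144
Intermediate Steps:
u(m, R) = 1/4
G(B) = (2 + B)**2
I(o, M) = -20 (I(o, M) = (1*(-5))*(2 - 4)**2 = -5*(-2)**2 = -5*4 = -20)
(8 + I(c, u(-5, 3)))**2 = (8 - 20)**2 = (-12)**2 = 144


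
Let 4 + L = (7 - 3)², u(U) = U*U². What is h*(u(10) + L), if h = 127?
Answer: 128524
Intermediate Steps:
u(U) = U³
L = 12 (L = -4 + (7 - 3)² = -4 + 4² = -4 + 16 = 12)
h*(u(10) + L) = 127*(10³ + 12) = 127*(1000 + 12) = 127*1012 = 128524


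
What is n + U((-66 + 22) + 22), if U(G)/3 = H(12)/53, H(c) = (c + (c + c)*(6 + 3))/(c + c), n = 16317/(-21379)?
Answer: -510999/2266174 ≈ -0.22549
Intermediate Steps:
n = -16317/21379 (n = 16317*(-1/21379) = -16317/21379 ≈ -0.76323)
H(c) = 19/2 (H(c) = (c + (2*c)*9)/((2*c)) = (c + 18*c)*(1/(2*c)) = (19*c)*(1/(2*c)) = 19/2)
U(G) = 57/106 (U(G) = 3*((19/2)/53) = 3*((19/2)*(1/53)) = 3*(19/106) = 57/106)
n + U((-66 + 22) + 22) = -16317/21379 + 57/106 = -510999/2266174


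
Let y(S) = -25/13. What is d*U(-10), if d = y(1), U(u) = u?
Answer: 250/13 ≈ 19.231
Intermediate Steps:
y(S) = -25/13 (y(S) = -25*1/13 = -25/13)
d = -25/13 ≈ -1.9231
d*U(-10) = -25/13*(-10) = 250/13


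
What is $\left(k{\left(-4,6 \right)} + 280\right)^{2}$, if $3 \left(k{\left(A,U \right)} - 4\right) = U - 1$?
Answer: $\frac{734449}{9} \approx 81606.0$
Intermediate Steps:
$k{\left(A,U \right)} = \frac{11}{3} + \frac{U}{3}$ ($k{\left(A,U \right)} = 4 + \frac{U - 1}{3} = 4 + \frac{-1 + U}{3} = 4 + \left(- \frac{1}{3} + \frac{U}{3}\right) = \frac{11}{3} + \frac{U}{3}$)
$\left(k{\left(-4,6 \right)} + 280\right)^{2} = \left(\left(\frac{11}{3} + \frac{1}{3} \cdot 6\right) + 280\right)^{2} = \left(\left(\frac{11}{3} + 2\right) + 280\right)^{2} = \left(\frac{17}{3} + 280\right)^{2} = \left(\frac{857}{3}\right)^{2} = \frac{734449}{9}$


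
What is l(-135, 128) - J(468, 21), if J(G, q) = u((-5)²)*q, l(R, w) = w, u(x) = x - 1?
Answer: -376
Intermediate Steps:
u(x) = -1 + x
J(G, q) = 24*q (J(G, q) = (-1 + (-5)²)*q = (-1 + 25)*q = 24*q)
l(-135, 128) - J(468, 21) = 128 - 24*21 = 128 - 1*504 = 128 - 504 = -376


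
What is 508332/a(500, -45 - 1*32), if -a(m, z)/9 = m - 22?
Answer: -84722/717 ≈ -118.16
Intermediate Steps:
a(m, z) = 198 - 9*m (a(m, z) = -9*(m - 22) = -9*(-22 + m) = 198 - 9*m)
508332/a(500, -45 - 1*32) = 508332/(198 - 9*500) = 508332/(198 - 4500) = 508332/(-4302) = 508332*(-1/4302) = -84722/717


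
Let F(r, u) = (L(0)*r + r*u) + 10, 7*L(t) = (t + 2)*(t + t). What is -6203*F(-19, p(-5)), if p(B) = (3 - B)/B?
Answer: -1253006/5 ≈ -2.5060e+5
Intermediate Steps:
p(B) = (3 - B)/B
L(t) = 2*t*(2 + t)/7 (L(t) = ((t + 2)*(t + t))/7 = ((2 + t)*(2*t))/7 = (2*t*(2 + t))/7 = 2*t*(2 + t)/7)
F(r, u) = 10 + r*u (F(r, u) = (((2/7)*0*(2 + 0))*r + r*u) + 10 = (((2/7)*0*2)*r + r*u) + 10 = (0*r + r*u) + 10 = (0 + r*u) + 10 = r*u + 10 = 10 + r*u)
-6203*F(-19, p(-5)) = -6203*(10 - 19*(3 - 1*(-5))/(-5)) = -6203*(10 - (-19)*(3 + 5)/5) = -6203*(10 - (-19)*8/5) = -6203*(10 - 19*(-8/5)) = -6203*(10 + 152/5) = -6203*202/5 = -1253006/5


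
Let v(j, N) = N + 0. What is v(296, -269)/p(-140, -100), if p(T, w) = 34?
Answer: -269/34 ≈ -7.9118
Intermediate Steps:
v(j, N) = N
v(296, -269)/p(-140, -100) = -269/34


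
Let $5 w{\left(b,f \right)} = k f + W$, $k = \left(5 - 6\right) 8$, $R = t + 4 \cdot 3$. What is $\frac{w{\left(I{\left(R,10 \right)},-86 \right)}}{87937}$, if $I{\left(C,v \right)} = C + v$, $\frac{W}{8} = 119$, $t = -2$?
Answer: $\frac{328}{87937} \approx 0.0037299$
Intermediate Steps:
$W = 952$ ($W = 8 \cdot 119 = 952$)
$R = 10$ ($R = -2 + 4 \cdot 3 = -2 + 12 = 10$)
$k = -8$ ($k = \left(-1\right) 8 = -8$)
$w{\left(b,f \right)} = \frac{952}{5} - \frac{8 f}{5}$ ($w{\left(b,f \right)} = \frac{- 8 f + 952}{5} = \frac{952 - 8 f}{5} = \frac{952}{5} - \frac{8 f}{5}$)
$\frac{w{\left(I{\left(R,10 \right)},-86 \right)}}{87937} = \frac{\frac{952}{5} - - \frac{688}{5}}{87937} = \left(\frac{952}{5} + \frac{688}{5}\right) \frac{1}{87937} = 328 \cdot \frac{1}{87937} = \frac{328}{87937}$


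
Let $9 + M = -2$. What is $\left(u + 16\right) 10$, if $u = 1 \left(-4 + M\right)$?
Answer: $10$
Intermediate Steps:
$M = -11$ ($M = -9 - 2 = -11$)
$u = -15$ ($u = 1 \left(-4 - 11\right) = 1 \left(-15\right) = -15$)
$\left(u + 16\right) 10 = \left(-15 + 16\right) 10 = 1 \cdot 10 = 10$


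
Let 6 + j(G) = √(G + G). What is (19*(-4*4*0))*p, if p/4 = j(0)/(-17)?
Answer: 0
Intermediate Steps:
j(G) = -6 + √2*√G (j(G) = -6 + √(G + G) = -6 + √(2*G) = -6 + √2*√G)
p = 24/17 (p = 4*((-6 + √2*√0)/(-17)) = 4*((-6 + √2*0)*(-1/17)) = 4*((-6 + 0)*(-1/17)) = 4*(-6*(-1/17)) = 4*(6/17) = 24/17 ≈ 1.4118)
(19*(-4*4*0))*p = (19*(-4*4*0))*(24/17) = (19*(-16*0))*(24/17) = (19*0)*(24/17) = 0*(24/17) = 0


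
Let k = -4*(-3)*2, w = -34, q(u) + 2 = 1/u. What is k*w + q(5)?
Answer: -4089/5 ≈ -817.80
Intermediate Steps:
q(u) = -2 + 1/u
k = 24 (k = 12*2 = 24)
k*w + q(5) = 24*(-34) + (-2 + 1/5) = -816 + (-2 + 1/5) = -816 - 9/5 = -4089/5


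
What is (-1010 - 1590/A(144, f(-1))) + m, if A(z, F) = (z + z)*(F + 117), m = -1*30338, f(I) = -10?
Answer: -161003593/5136 ≈ -31348.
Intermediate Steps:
m = -30338
A(z, F) = 2*z*(117 + F) (A(z, F) = (2*z)*(117 + F) = 2*z*(117 + F))
(-1010 - 1590/A(144, f(-1))) + m = (-1010 - 1590*1/(288*(117 - 10))) - 30338 = (-1010 - 1590/(2*144*107)) - 30338 = (-1010 - 1590/30816) - 30338 = (-1010 - 1590*1/30816) - 30338 = (-1010 - 265/5136) - 30338 = -5187625/5136 - 30338 = -161003593/5136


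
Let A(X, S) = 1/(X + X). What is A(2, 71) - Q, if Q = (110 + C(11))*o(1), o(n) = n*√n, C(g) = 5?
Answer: -459/4 ≈ -114.75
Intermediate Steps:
A(X, S) = 1/(2*X)
o(n) = n^(3/2)
Q = 115 (Q = (110 + 5)*1^(3/2) = 115*1 = 115)
A(2, 71) - Q = (½)/2 - 1*115 = (½)*(½) - 115 = ¼ - 115 = -459/4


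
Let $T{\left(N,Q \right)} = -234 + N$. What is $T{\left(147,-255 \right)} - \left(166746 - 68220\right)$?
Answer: $-98613$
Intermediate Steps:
$T{\left(147,-255 \right)} - \left(166746 - 68220\right) = \left(-234 + 147\right) - \left(166746 - 68220\right) = -87 - 98526 = -98613$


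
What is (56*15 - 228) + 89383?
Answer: 89995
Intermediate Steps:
(56*15 - 228) + 89383 = (840 - 228) + 89383 = 612 + 89383 = 89995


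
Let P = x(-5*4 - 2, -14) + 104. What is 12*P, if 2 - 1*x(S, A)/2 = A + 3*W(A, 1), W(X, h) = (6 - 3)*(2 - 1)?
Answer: 1416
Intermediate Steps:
W(X, h) = 3 (W(X, h) = 3*1 = 3)
x(S, A) = -14 - 2*A (x(S, A) = 4 - 2*(A + 3*3) = 4 - 2*(A + 9) = 4 - 2*(9 + A) = 4 + (-18 - 2*A) = -14 - 2*A)
P = 118 (P = (-14 - 2*(-14)) + 104 = (-14 + 28) + 104 = 14 + 104 = 118)
12*P = 12*118 = 1416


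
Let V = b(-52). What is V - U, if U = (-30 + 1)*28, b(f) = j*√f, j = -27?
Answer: 812 - 54*I*√13 ≈ 812.0 - 194.7*I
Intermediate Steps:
b(f) = -27*√f
V = -54*I*√13 ≈ -194.7*I
U = -812 (U = -29*28 = -812)
V - U = -54*I*√13 - 1*(-812) = -54*I*√13 + 812 = 812 - 54*I*√13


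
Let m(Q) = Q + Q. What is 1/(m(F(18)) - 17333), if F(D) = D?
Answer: -1/17297 ≈ -5.7813e-5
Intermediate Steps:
m(Q) = 2*Q
1/(m(F(18)) - 17333) = 1/(2*18 - 17333) = 1/(36 - 17333) = 1/(-17297) = -1/17297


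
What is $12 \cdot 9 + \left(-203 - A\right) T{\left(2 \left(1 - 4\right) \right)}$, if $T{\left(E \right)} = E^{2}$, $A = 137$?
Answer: $-12132$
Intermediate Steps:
$12 \cdot 9 + \left(-203 - A\right) T{\left(2 \left(1 - 4\right) \right)} = 12 \cdot 9 + \left(-203 - 137\right) \left(2 \left(1 - 4\right)\right)^{2} = 108 + \left(-203 - 137\right) \left(2 \left(-3\right)\right)^{2} = 108 - 340 \left(-6\right)^{2} = 108 - 12240 = -12132$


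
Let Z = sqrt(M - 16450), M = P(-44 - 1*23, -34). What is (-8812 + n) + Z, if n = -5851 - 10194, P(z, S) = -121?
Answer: -24857 + I*sqrt(16571) ≈ -24857.0 + 128.73*I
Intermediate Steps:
M = -121
n = -16045
Z = I*sqrt(16571) (Z = sqrt(-121 - 16450) = sqrt(-16571) = I*sqrt(16571) ≈ 128.73*I)
(-8812 + n) + Z = (-8812 - 16045) + I*sqrt(16571) = -24857 + I*sqrt(16571)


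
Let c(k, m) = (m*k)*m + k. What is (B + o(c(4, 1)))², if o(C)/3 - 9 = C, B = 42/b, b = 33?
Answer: 330625/121 ≈ 2732.4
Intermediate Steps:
B = 14/11 (B = 42/33 = 42*(1/33) = 14/11 ≈ 1.2727)
c(k, m) = k + k*m² (c(k, m) = (k*m)*m + k = k*m² + k = k + k*m²)
o(C) = 27 + 3*C
(B + o(c(4, 1)))² = (14/11 + (27 + 3*(4*(1 + 1²))))² = (14/11 + (27 + 3*(4*(1 + 1))))² = (14/11 + (27 + 3*(4*2)))² = (14/11 + (27 + 3*8))² = (14/11 + (27 + 24))² = (14/11 + 51)² = (575/11)² = 330625/121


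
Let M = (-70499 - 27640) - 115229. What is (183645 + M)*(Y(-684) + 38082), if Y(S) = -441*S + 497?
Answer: -10112448229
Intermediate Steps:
M = -213368 (M = -98139 - 115229 = -213368)
Y(S) = 497 - 441*S
(183645 + M)*(Y(-684) + 38082) = (183645 - 213368)*((497 - 441*(-684)) + 38082) = -29723*((497 + 301644) + 38082) = -29723*(302141 + 38082) = -29723*340223 = -10112448229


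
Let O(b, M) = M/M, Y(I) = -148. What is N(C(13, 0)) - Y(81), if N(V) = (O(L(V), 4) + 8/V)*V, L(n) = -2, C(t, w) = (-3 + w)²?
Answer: 165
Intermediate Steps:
O(b, M) = 1
N(V) = V*(1 + 8/V) (N(V) = (1 + 8/V)*V = V*(1 + 8/V))
N(C(13, 0)) - Y(81) = (8 + (-3 + 0)²) - 1*(-148) = (8 + (-3)²) + 148 = (8 + 9) + 148 = 17 + 148 = 165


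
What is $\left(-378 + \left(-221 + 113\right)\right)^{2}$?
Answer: $236196$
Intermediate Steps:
$\left(-378 + \left(-221 + 113\right)\right)^{2} = \left(-378 - 108\right)^{2} = \left(-486\right)^{2} = 236196$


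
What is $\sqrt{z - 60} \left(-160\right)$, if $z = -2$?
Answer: $- 160 i \sqrt{62} \approx - 1259.8 i$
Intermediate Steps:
$\sqrt{z - 60} \left(-160\right) = \sqrt{-2 - 60} \left(-160\right) = \sqrt{-62} \left(-160\right) = i \sqrt{62} \left(-160\right) = - 160 i \sqrt{62}$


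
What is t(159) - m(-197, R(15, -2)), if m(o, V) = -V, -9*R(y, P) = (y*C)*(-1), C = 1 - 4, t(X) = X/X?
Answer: -4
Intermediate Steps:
t(X) = 1
C = -3
R(y, P) = -y/3 (R(y, P) = -y*(-3)*(-1)/9 = -(-3*y)*(-1)/9 = -y/3)
t(159) - m(-197, R(15, -2)) = 1 - (-1)*(-⅓*15) = 1 - (-1)*(-5) = 1 - 1*5 = 1 - 5 = -4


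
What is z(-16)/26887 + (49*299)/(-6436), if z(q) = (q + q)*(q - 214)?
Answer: -15067499/7523684 ≈ -2.0027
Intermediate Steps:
z(q) = 2*q*(-214 + q) (z(q) = (2*q)*(-214 + q) = 2*q*(-214 + q))
z(-16)/26887 + (49*299)/(-6436) = (2*(-16)*(-214 - 16))/26887 + (49*299)/(-6436) = (2*(-16)*(-230))*(1/26887) + 14651*(-1/6436) = 7360*(1/26887) - 14651/6436 = 320/1169 - 14651/6436 = -15067499/7523684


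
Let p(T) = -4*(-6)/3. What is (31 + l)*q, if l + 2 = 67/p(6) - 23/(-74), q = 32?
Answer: 44620/37 ≈ 1205.9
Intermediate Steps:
p(T) = 8 (p(T) = 24*(⅓) = 8)
l = 1979/296 (l = -2 + (67/8 - 23/(-74)) = -2 + (67*(⅛) - 23*(-1/74)) = -2 + (67/8 + 23/74) = -2 + 2571/296 = 1979/296 ≈ 6.6858)
(31 + l)*q = (31 + 1979/296)*32 = (11155/296)*32 = 44620/37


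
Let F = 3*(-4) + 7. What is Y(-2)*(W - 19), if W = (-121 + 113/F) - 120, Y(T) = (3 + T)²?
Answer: -1413/5 ≈ -282.60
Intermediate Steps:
F = -5 (F = -12 + 7 = -5)
W = -1318/5 (W = (-121 + 113/(-5)) - 120 = (-121 + 113*(-⅕)) - 120 = (-121 - 113/5) - 120 = -718/5 - 120 = -1318/5 ≈ -263.60)
Y(-2)*(W - 19) = (3 - 2)²*(-1318/5 - 19) = 1²*(-1413/5) = 1*(-1413/5) = -1413/5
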